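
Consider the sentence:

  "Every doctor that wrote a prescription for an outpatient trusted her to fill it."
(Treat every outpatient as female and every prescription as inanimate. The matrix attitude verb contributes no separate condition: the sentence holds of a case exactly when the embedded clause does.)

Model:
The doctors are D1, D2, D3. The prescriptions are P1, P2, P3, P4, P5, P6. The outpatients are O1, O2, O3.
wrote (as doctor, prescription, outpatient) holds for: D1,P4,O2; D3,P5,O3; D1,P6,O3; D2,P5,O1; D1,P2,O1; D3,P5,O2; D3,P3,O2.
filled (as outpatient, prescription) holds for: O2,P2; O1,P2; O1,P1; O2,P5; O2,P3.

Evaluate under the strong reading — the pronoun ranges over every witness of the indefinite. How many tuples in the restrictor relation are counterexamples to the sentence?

4

"her" takes "an outpatient" as antecedent and "it" takes "a prescription"; both are donkey pronouns co-varying with the restrictor.
Strong reading: for every (d,p,o) with wrote(d,p,o), filled(o,p).
Restrictor triples: (D1,P2,O1)→filled(O1,P2) ✓  (D1,P4,O2)→filled(O2,P4) ✗  (D1,P6,O3)→filled(O3,P6) ✗  (D2,P5,O1)→filled(O1,P5) ✗  (D3,P3,O2)→filled(O2,P3) ✓  (D3,P5,O2)→filled(O2,P5) ✓  (D3,P5,O3)→filled(O3,P5) ✗
Counterexamples (restrictor triples failing the scope): 4.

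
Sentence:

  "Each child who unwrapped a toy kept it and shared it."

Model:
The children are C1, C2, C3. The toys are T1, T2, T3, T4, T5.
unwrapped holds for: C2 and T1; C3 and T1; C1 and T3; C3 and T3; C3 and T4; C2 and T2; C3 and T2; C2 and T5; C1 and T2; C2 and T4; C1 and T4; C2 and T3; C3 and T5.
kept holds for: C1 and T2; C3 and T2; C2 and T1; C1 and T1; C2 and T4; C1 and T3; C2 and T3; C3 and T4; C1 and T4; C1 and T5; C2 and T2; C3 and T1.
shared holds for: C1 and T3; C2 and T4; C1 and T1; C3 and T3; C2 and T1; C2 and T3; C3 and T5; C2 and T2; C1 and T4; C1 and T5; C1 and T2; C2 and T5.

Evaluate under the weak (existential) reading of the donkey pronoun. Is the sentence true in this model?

"it" takes "a toy" as antecedent — a donkey pronoun bound across the clause boundary.
Weak reading: every child c with some unwrapped-toy has at least one unwrapped-toy t such that kept(c,t) ∧ shared(c,t).
Per child: C1:✓  C2:✓  C3:✗
C3 has no witness among its unwrapped-toys.

False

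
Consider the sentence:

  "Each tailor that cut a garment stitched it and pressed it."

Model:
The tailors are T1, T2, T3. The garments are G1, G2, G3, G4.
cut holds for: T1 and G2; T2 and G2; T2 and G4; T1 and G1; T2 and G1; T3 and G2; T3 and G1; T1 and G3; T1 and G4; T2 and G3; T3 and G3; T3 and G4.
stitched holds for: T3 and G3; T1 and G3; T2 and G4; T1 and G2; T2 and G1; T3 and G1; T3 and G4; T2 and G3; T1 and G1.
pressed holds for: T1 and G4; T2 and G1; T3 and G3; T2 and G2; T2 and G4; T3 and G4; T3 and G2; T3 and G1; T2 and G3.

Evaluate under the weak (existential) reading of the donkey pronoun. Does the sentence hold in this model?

"it" takes "a garment" as antecedent — a donkey pronoun bound across the clause boundary.
Weak reading: every tailor t with some cut-garment has at least one cut-garment g such that stitched(t,g) ∧ pressed(t,g).
Per tailor: T1:✗  T2:✓  T3:✓
T1 has no witness among its cut-garments.

False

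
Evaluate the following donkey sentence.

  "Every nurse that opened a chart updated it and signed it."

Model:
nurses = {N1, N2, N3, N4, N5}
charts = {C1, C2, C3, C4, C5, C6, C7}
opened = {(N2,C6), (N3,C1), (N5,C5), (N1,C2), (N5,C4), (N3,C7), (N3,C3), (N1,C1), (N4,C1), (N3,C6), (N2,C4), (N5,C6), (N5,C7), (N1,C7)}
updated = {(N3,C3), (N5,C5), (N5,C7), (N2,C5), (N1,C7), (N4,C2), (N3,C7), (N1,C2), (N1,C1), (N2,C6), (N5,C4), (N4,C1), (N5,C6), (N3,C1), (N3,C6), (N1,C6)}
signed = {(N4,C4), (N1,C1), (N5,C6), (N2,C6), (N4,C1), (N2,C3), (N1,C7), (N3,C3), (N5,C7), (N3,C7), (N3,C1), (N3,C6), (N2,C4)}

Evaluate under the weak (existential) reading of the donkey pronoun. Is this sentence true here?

True

"it" takes "a chart" as antecedent — a donkey pronoun bound across the clause boundary.
Weak reading: every nurse n with some opened-chart has at least one opened-chart c such that updated(n,c) ∧ signed(n,c).
Per nurse: N1:✓  N2:✓  N3:✓  N4:✓  N5:✓
Every nurse in the restrictor has a witness.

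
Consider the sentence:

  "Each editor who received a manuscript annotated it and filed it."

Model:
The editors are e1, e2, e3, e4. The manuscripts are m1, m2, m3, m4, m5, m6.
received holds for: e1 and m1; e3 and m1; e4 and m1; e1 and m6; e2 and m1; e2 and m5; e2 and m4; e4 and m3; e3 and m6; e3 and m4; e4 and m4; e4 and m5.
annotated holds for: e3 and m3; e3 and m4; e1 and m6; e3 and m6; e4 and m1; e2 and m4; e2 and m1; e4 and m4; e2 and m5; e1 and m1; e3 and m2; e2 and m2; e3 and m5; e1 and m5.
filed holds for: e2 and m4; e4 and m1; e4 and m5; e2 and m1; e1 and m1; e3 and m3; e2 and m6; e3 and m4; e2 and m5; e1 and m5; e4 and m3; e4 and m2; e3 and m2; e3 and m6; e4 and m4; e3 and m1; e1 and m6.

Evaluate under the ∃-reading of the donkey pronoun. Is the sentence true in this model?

True

"it" takes "a manuscript" as antecedent — a donkey pronoun bound across the clause boundary.
Weak reading: every editor e with some received-manuscript has at least one received-manuscript m such that annotated(e,m) ∧ filed(e,m).
Per editor: e1:✓  e2:✓  e3:✓  e4:✓
Every editor in the restrictor has a witness.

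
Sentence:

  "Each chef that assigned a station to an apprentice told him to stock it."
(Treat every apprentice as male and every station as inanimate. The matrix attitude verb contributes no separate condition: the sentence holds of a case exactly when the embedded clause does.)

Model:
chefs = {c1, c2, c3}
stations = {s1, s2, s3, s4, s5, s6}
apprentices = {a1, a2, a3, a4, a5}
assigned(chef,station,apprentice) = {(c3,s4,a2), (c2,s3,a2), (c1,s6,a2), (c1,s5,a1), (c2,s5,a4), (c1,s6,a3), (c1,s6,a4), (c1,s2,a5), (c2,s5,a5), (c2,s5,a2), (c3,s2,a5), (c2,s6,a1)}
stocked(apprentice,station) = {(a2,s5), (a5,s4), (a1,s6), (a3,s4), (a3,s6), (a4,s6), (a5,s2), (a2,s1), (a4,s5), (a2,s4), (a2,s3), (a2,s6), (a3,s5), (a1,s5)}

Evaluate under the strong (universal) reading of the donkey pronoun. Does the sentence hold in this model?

False

"him" takes "an apprentice" as antecedent and "it" takes "a station"; both are donkey pronouns co-varying with the restrictor.
Strong reading: for every (c,s,a) with assigned(c,s,a), stocked(a,s).
Restrictor triples: (c1,s2,a5)→stocked(a5,s2) ✓  (c1,s5,a1)→stocked(a1,s5) ✓  (c1,s6,a2)→stocked(a2,s6) ✓  (c1,s6,a3)→stocked(a3,s6) ✓  (c1,s6,a4)→stocked(a4,s6) ✓  (c2,s3,a2)→stocked(a2,s3) ✓  (c2,s5,a2)→stocked(a2,s5) ✓  (c2,s5,a4)→stocked(a4,s5) ✓  (c2,s5,a5)→stocked(a5,s5) ✗  (c2,s6,a1)→stocked(a1,s6) ✓  (c3,s2,a5)→stocked(a5,s2) ✓  (c3,s4,a2)→stocked(a2,s4) ✓
Counterexample: (c2,s5,a5) — stocked(a5,s5) does not hold.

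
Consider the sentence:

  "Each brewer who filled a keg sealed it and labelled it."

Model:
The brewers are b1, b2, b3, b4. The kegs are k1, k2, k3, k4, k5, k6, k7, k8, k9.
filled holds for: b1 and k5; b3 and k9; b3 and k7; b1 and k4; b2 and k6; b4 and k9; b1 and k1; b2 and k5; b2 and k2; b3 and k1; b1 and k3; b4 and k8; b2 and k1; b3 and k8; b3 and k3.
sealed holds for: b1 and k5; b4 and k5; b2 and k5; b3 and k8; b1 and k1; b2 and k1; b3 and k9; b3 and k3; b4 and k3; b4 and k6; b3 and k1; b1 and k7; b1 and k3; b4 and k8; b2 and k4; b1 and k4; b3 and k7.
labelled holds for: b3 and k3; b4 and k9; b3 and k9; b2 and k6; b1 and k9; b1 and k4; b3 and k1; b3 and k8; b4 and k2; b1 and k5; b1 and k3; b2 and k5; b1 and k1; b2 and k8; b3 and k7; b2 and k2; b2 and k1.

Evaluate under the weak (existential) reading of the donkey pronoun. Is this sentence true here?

False

"it" takes "a keg" as antecedent — a donkey pronoun bound across the clause boundary.
Weak reading: every brewer b with some filled-keg has at least one filled-keg k such that sealed(b,k) ∧ labelled(b,k).
Per brewer: b1:✓  b2:✓  b3:✓  b4:✗
b4 has no witness among its filled-kegs.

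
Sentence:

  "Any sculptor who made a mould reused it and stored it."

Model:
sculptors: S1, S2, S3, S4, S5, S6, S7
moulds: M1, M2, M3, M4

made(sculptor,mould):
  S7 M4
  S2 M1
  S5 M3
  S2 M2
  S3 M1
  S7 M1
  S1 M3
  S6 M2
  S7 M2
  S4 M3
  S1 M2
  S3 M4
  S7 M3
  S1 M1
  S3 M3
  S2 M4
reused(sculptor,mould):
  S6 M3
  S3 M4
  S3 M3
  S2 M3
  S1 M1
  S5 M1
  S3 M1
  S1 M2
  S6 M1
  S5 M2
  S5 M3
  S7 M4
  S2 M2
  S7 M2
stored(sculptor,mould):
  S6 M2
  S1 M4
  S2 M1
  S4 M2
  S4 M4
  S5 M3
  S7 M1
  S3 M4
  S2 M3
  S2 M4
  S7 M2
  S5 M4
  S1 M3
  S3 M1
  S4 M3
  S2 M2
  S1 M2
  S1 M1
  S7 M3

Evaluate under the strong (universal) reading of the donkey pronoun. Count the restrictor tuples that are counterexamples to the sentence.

9

"it" takes "a mould" as antecedent — a donkey pronoun bound across the clause boundary.
Strong reading: for every (s,m) with made(s,m), reused(s,m) ∧ stored(s,m).
Restrictor pairs: (S1,M1) ✓  (S1,M2) ✓  (S1,M3) ✗  (S2,M1) ✗  (S2,M2) ✓  (S2,M4) ✗  (S3,M1) ✓  (S3,M3) ✗  (S3,M4) ✓  (S4,M3) ✗  (S5,M3) ✓  (S6,M2) ✗  (S7,M1) ✗  (S7,M2) ✓  (S7,M3) ✗  (S7,M4) ✗
Counterexamples (restrictor pairs failing the scope): 9.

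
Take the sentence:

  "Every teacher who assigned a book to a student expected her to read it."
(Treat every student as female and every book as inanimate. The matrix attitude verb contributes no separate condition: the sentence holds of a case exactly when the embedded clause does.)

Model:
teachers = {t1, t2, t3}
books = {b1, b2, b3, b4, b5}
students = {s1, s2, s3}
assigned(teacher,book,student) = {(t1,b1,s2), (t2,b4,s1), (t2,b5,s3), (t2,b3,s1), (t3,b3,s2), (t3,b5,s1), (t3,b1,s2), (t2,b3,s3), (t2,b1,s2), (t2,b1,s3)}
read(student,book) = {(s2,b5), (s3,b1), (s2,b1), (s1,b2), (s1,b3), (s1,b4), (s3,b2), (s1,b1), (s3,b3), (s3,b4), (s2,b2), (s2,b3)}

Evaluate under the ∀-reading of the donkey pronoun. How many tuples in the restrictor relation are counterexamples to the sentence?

2

"her" takes "a student" as antecedent and "it" takes "a book"; both are donkey pronouns co-varying with the restrictor.
Strong reading: for every (t,b,s) with assigned(t,b,s), read(s,b).
Restrictor triples: (t1,b1,s2)→read(s2,b1) ✓  (t2,b1,s2)→read(s2,b1) ✓  (t2,b1,s3)→read(s3,b1) ✓  (t2,b3,s1)→read(s1,b3) ✓  (t2,b3,s3)→read(s3,b3) ✓  (t2,b4,s1)→read(s1,b4) ✓  (t2,b5,s3)→read(s3,b5) ✗  (t3,b1,s2)→read(s2,b1) ✓  (t3,b3,s2)→read(s2,b3) ✓  (t3,b5,s1)→read(s1,b5) ✗
Counterexamples (restrictor triples failing the scope): 2.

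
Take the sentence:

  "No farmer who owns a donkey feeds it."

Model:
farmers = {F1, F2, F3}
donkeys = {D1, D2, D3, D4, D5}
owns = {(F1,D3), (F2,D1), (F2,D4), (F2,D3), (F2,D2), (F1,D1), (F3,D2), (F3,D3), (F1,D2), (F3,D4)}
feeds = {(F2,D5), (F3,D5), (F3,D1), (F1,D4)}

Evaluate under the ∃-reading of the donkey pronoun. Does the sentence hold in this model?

True

"it" takes "a donkey" as antecedent — a donkey pronoun bound across the clause boundary.
Truth condition: for no (f,d) with owns(f,d) does feeds(f,d) hold.
Restrictor pairs — does the scope hold? (F1,D1):fails  (F1,D2):fails  (F1,D3):fails  (F2,D1):fails  (F2,D2):fails  (F2,D3):fails  (F2,D4):fails  (F3,D2):fails  (F3,D3):fails  (F3,D4):fails
Scope holds for no restrictor pair, so the sentence is true.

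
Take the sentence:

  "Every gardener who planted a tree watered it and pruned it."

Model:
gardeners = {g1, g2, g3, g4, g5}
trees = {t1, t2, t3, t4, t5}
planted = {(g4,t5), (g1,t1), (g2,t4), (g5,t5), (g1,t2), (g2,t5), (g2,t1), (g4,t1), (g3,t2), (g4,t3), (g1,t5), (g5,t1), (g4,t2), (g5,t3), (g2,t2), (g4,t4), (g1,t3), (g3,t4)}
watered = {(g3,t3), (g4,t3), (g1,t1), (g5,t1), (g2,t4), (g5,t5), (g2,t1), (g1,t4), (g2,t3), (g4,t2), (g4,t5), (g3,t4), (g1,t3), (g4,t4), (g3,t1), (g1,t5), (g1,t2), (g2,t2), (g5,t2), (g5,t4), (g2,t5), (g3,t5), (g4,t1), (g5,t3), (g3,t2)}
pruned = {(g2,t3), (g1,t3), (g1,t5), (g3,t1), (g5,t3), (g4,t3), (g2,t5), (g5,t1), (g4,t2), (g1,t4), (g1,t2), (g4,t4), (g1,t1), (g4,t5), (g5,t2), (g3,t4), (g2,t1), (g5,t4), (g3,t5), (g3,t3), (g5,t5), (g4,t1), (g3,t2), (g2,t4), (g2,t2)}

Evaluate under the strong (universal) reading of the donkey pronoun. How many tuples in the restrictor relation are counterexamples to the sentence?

0

"it" takes "a tree" as antecedent — a donkey pronoun bound across the clause boundary.
Strong reading: for every (g,t) with planted(g,t), watered(g,t) ∧ pruned(g,t).
Restrictor pairs: (g1,t1) ✓  (g1,t2) ✓  (g1,t3) ✓  (g1,t5) ✓  (g2,t1) ✓  (g2,t2) ✓  (g2,t4) ✓  (g2,t5) ✓  (g3,t2) ✓  (g3,t4) ✓  (g4,t1) ✓  (g4,t2) ✓  (g4,t3) ✓  (g4,t4) ✓  (g4,t5) ✓  (g5,t1) ✓  (g5,t3) ✓  (g5,t5) ✓
Counterexamples (restrictor pairs failing the scope): 0.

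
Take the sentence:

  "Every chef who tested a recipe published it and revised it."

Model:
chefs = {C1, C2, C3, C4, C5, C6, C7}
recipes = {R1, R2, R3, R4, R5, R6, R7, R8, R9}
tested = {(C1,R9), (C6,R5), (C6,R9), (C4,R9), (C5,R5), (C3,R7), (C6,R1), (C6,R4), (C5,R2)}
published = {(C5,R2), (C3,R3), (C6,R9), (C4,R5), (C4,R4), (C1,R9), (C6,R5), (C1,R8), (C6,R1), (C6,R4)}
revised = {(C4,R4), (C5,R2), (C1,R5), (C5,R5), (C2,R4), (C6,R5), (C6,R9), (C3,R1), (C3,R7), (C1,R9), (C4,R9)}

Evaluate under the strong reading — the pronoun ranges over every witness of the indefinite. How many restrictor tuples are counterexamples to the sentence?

"it" takes "a recipe" as antecedent — a donkey pronoun bound across the clause boundary.
Strong reading: for every (c,r) with tested(c,r), published(c,r) ∧ revised(c,r).
Restrictor pairs: (C1,R9) ✓  (C3,R7) ✗  (C4,R9) ✗  (C5,R2) ✓  (C5,R5) ✗  (C6,R1) ✗  (C6,R4) ✗  (C6,R5) ✓  (C6,R9) ✓
Counterexamples (restrictor pairs failing the scope): 5.

5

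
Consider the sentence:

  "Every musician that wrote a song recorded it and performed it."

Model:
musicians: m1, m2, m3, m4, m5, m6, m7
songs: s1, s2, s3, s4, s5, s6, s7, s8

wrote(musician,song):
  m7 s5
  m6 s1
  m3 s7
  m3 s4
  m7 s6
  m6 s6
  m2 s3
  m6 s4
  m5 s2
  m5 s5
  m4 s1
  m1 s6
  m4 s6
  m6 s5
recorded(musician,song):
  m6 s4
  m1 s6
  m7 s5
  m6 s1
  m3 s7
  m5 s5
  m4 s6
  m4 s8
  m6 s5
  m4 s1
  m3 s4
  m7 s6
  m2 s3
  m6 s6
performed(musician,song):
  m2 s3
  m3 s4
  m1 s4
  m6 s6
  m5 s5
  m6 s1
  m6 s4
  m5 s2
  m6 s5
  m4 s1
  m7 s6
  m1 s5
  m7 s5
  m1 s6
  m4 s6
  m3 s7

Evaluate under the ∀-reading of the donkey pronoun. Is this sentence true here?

"it" takes "a song" as antecedent — a donkey pronoun bound across the clause boundary.
Strong reading: for every (m,s) with wrote(m,s), recorded(m,s) ∧ performed(m,s).
Restrictor pairs: (m1,s6) ✓  (m2,s3) ✓  (m3,s4) ✓  (m3,s7) ✓  (m4,s1) ✓  (m4,s6) ✓  (m5,s2) ✗  (m5,s5) ✓  (m6,s1) ✓  (m6,s4) ✓  (m6,s5) ✓  (m6,s6) ✓  (m7,s5) ✓  (m7,s6) ✓
Counterexample: (m5,s2) is in wrote but fails the scope.

False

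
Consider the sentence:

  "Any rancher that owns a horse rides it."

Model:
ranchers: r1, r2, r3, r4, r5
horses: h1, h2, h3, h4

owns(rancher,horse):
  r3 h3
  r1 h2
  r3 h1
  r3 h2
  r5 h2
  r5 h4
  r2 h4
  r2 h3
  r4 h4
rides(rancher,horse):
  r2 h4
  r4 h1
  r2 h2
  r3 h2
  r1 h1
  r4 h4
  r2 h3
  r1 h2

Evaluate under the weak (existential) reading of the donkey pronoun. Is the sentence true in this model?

False

"it" takes "a horse" as antecedent — a donkey pronoun bound across the clause boundary.
Weak reading: every rancher r with some owns-horse has at least one owns-horse h such that rides(r,h).
Per rancher: r1:✓  r2:✓  r3:✓  r4:✓  r5:✗
r5 has no witness among its owns-horses.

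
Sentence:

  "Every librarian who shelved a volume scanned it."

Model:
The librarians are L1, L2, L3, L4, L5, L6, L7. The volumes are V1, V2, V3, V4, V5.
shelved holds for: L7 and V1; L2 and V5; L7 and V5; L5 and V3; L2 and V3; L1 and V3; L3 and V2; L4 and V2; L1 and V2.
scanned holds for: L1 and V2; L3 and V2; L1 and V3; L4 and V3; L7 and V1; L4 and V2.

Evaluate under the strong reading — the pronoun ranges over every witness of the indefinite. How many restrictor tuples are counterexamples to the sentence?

"it" takes "a volume" as antecedent — a donkey pronoun bound across the clause boundary.
Strong reading: for every (l,v) with shelved(l,v), scanned(l,v).
Restrictor pairs: (L1,V2) ✓  (L1,V3) ✓  (L2,V3) ✗  (L2,V5) ✗  (L3,V2) ✓  (L4,V2) ✓  (L5,V3) ✗  (L7,V1) ✓  (L7,V5) ✗
Counterexamples (restrictor pairs failing the scope): 4.

4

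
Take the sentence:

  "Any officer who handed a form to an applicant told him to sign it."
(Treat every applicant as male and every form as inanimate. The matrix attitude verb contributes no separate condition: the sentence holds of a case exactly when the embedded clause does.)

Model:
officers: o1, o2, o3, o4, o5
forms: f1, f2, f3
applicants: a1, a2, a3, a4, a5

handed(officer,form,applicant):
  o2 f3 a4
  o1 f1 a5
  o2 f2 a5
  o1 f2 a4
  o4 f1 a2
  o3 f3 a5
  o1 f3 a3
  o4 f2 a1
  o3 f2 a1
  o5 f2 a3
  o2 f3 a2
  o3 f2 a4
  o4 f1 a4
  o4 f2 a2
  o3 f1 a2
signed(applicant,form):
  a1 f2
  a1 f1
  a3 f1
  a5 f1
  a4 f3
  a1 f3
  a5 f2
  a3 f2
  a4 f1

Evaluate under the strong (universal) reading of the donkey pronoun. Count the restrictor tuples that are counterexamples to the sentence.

"him" takes "an applicant" as antecedent and "it" takes "a form"; both are donkey pronouns co-varying with the restrictor.
Strong reading: for every (o,f,a) with handed(o,f,a), signed(a,f).
Restrictor triples: (o1,f1,a5)→signed(a5,f1) ✓  (o1,f2,a4)→signed(a4,f2) ✗  (o1,f3,a3)→signed(a3,f3) ✗  (o2,f2,a5)→signed(a5,f2) ✓  (o2,f3,a2)→signed(a2,f3) ✗  (o2,f3,a4)→signed(a4,f3) ✓  (o3,f1,a2)→signed(a2,f1) ✗  (o3,f2,a1)→signed(a1,f2) ✓  (o3,f2,a4)→signed(a4,f2) ✗  (o3,f3,a5)→signed(a5,f3) ✗  (o4,f1,a2)→signed(a2,f1) ✗  (o4,f1,a4)→signed(a4,f1) ✓  (o4,f2,a1)→signed(a1,f2) ✓  (o4,f2,a2)→signed(a2,f2) ✗  (o5,f2,a3)→signed(a3,f2) ✓
Counterexamples (restrictor triples failing the scope): 8.

8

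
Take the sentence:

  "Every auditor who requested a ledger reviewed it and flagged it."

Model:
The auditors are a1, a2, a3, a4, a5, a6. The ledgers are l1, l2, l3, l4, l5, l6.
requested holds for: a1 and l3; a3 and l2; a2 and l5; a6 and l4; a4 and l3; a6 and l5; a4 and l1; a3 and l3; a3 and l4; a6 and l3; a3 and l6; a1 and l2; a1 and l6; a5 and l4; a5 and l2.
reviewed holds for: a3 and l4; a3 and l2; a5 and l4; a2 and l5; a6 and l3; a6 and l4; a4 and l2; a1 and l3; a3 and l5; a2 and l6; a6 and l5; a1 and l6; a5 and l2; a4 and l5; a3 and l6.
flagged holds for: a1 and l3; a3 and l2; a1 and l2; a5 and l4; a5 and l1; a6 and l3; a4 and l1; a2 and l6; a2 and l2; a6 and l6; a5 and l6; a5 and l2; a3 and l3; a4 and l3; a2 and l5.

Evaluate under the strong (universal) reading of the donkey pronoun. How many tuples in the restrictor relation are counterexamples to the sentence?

9

"it" takes "a ledger" as antecedent — a donkey pronoun bound across the clause boundary.
Strong reading: for every (a,l) with requested(a,l), reviewed(a,l) ∧ flagged(a,l).
Restrictor pairs: (a1,l2) ✗  (a1,l3) ✓  (a1,l6) ✗  (a2,l5) ✓  (a3,l2) ✓  (a3,l3) ✗  (a3,l4) ✗  (a3,l6) ✗  (a4,l1) ✗  (a4,l3) ✗  (a5,l2) ✓  (a5,l4) ✓  (a6,l3) ✓  (a6,l4) ✗  (a6,l5) ✗
Counterexamples (restrictor pairs failing the scope): 9.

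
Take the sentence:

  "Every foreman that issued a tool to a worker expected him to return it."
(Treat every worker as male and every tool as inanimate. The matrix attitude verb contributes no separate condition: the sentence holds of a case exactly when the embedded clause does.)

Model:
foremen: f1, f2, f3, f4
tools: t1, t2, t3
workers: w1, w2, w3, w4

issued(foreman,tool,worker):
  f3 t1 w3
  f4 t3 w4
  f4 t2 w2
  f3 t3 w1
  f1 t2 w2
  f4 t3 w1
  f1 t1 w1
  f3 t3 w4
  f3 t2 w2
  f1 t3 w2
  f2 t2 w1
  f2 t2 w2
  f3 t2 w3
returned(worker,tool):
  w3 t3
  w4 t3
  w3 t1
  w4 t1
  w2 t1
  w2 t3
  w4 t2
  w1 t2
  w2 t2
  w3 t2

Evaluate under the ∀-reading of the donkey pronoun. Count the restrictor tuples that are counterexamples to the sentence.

3

"him" takes "a worker" as antecedent and "it" takes "a tool"; both are donkey pronouns co-varying with the restrictor.
Strong reading: for every (f,t,w) with issued(f,t,w), returned(w,t).
Restrictor triples: (f1,t1,w1)→returned(w1,t1) ✗  (f1,t2,w2)→returned(w2,t2) ✓  (f1,t3,w2)→returned(w2,t3) ✓  (f2,t2,w1)→returned(w1,t2) ✓  (f2,t2,w2)→returned(w2,t2) ✓  (f3,t1,w3)→returned(w3,t1) ✓  (f3,t2,w2)→returned(w2,t2) ✓  (f3,t2,w3)→returned(w3,t2) ✓  (f3,t3,w1)→returned(w1,t3) ✗  (f3,t3,w4)→returned(w4,t3) ✓  (f4,t2,w2)→returned(w2,t2) ✓  (f4,t3,w1)→returned(w1,t3) ✗  (f4,t3,w4)→returned(w4,t3) ✓
Counterexamples (restrictor triples failing the scope): 3.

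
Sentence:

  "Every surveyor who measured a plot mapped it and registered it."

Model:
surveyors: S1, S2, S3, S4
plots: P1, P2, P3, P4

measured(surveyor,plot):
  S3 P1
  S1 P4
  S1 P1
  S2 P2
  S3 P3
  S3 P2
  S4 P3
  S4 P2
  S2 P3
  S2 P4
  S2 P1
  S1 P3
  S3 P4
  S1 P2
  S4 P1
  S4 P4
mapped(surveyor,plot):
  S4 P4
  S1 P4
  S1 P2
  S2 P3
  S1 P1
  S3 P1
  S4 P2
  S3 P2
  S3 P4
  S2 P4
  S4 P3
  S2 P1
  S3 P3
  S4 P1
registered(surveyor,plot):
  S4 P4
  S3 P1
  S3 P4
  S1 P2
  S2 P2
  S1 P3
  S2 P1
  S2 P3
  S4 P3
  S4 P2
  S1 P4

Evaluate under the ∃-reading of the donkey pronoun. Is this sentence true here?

True

"it" takes "a plot" as antecedent — a donkey pronoun bound across the clause boundary.
Weak reading: every surveyor s with some measured-plot has at least one measured-plot p such that mapped(s,p) ∧ registered(s,p).
Per surveyor: S1:✓  S2:✓  S3:✓  S4:✓
Every surveyor in the restrictor has a witness.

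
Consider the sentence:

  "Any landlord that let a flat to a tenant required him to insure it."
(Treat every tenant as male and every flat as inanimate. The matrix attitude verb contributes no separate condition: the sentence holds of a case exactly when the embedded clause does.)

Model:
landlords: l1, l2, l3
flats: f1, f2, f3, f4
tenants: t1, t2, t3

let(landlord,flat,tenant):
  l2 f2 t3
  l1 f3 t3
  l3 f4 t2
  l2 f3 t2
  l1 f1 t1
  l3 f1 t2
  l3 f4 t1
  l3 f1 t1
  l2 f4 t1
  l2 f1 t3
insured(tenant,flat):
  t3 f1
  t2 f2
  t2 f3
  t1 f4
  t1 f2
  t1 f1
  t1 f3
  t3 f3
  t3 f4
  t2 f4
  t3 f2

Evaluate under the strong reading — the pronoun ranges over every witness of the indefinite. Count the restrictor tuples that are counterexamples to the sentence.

"him" takes "a tenant" as antecedent and "it" takes "a flat"; both are donkey pronouns co-varying with the restrictor.
Strong reading: for every (l,f,t) with let(l,f,t), insured(t,f).
Restrictor triples: (l1,f1,t1)→insured(t1,f1) ✓  (l1,f3,t3)→insured(t3,f3) ✓  (l2,f1,t3)→insured(t3,f1) ✓  (l2,f2,t3)→insured(t3,f2) ✓  (l2,f3,t2)→insured(t2,f3) ✓  (l2,f4,t1)→insured(t1,f4) ✓  (l3,f1,t1)→insured(t1,f1) ✓  (l3,f1,t2)→insured(t2,f1) ✗  (l3,f4,t1)→insured(t1,f4) ✓  (l3,f4,t2)→insured(t2,f4) ✓
Counterexamples (restrictor triples failing the scope): 1.

1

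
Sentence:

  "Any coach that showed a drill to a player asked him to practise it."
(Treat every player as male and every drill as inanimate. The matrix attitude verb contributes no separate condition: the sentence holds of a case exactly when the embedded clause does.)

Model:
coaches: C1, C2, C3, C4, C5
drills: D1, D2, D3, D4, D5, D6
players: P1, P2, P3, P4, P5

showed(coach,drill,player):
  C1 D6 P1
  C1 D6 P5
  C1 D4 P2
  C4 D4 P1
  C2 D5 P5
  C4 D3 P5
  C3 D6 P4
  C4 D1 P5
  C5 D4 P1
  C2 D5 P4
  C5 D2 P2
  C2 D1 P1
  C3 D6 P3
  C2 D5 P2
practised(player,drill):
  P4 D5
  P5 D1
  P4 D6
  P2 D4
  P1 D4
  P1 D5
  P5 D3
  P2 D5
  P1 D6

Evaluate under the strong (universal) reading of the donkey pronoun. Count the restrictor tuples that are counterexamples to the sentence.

5

"him" takes "a player" as antecedent and "it" takes "a drill"; both are donkey pronouns co-varying with the restrictor.
Strong reading: for every (c,d,p) with showed(c,d,p), practised(p,d).
Restrictor triples: (C1,D4,P2)→practised(P2,D4) ✓  (C1,D6,P1)→practised(P1,D6) ✓  (C1,D6,P5)→practised(P5,D6) ✗  (C2,D1,P1)→practised(P1,D1) ✗  (C2,D5,P2)→practised(P2,D5) ✓  (C2,D5,P4)→practised(P4,D5) ✓  (C2,D5,P5)→practised(P5,D5) ✗  (C3,D6,P3)→practised(P3,D6) ✗  (C3,D6,P4)→practised(P4,D6) ✓  (C4,D1,P5)→practised(P5,D1) ✓  (C4,D3,P5)→practised(P5,D3) ✓  (C4,D4,P1)→practised(P1,D4) ✓  (C5,D2,P2)→practised(P2,D2) ✗  (C5,D4,P1)→practised(P1,D4) ✓
Counterexamples (restrictor triples failing the scope): 5.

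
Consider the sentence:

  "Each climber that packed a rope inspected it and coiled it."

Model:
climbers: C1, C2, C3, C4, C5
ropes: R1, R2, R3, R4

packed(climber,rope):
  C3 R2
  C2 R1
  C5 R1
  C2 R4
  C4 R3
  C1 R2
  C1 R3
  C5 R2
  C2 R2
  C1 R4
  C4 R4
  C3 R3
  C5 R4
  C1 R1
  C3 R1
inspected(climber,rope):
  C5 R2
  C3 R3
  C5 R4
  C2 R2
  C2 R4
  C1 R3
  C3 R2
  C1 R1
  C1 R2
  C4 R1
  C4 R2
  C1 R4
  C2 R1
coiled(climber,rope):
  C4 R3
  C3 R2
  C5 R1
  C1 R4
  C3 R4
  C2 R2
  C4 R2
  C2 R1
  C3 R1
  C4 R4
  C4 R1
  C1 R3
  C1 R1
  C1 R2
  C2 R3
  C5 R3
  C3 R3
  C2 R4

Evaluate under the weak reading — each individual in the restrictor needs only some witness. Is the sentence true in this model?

"it" takes "a rope" as antecedent — a donkey pronoun bound across the clause boundary.
Weak reading: every climber c with some packed-rope has at least one packed-rope r such that inspected(c,r) ∧ coiled(c,r).
Per climber: C1:✓  C2:✓  C3:✓  C4:✗  C5:✗
C4 has no witness among its packed-ropes.

False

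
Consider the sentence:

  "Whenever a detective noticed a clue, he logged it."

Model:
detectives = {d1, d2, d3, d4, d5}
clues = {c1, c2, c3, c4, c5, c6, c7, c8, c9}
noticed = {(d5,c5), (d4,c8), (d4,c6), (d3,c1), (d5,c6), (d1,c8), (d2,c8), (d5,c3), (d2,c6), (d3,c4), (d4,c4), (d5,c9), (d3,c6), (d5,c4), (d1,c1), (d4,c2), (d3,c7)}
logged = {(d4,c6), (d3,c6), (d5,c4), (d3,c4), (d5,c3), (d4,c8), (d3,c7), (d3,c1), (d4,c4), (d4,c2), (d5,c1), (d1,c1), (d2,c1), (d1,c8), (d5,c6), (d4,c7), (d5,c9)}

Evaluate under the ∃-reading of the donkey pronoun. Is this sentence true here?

False

"it" takes "a clue" as antecedent — a donkey pronoun bound across the clause boundary.
Weak reading: every detective d with some noticed-clue has at least one noticed-clue c such that logged(d,c).
Per detective: d1:✓  d2:✗  d3:✓  d4:✓  d5:✓
d2 has no witness among its noticed-clues.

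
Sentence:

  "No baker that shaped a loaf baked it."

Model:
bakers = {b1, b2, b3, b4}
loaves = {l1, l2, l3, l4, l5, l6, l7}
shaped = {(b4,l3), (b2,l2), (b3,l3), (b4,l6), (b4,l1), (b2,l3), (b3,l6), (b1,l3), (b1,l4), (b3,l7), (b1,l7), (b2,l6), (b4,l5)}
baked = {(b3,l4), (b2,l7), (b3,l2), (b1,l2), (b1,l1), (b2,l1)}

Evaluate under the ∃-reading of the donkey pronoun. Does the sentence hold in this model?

"it" takes "a loaf" as antecedent — a donkey pronoun bound across the clause boundary.
Truth condition: for no (b,l) with shaped(b,l) does baked(b,l) hold.
Restrictor pairs — does the scope hold? (b1,l3):fails  (b1,l4):fails  (b1,l7):fails  (b2,l2):fails  (b2,l3):fails  (b2,l6):fails  (b3,l3):fails  (b3,l6):fails  (b3,l7):fails  (b4,l1):fails  (b4,l3):fails  (b4,l5):fails  (b4,l6):fails
Scope holds for no restrictor pair, so the sentence is true.

True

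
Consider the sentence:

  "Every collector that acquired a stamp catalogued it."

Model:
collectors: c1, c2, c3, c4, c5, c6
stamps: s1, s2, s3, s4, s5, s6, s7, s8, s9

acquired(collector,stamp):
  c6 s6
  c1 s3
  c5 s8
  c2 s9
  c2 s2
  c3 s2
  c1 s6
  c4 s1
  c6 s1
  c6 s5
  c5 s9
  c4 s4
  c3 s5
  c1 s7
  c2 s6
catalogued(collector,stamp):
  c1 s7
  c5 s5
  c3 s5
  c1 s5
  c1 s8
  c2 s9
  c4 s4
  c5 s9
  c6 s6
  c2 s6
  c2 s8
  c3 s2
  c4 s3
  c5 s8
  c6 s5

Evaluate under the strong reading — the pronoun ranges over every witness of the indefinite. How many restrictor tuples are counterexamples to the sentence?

"it" takes "a stamp" as antecedent — a donkey pronoun bound across the clause boundary.
Strong reading: for every (c,s) with acquired(c,s), catalogued(c,s).
Restrictor pairs: (c1,s3) ✗  (c1,s6) ✗  (c1,s7) ✓  (c2,s2) ✗  (c2,s6) ✓  (c2,s9) ✓  (c3,s2) ✓  (c3,s5) ✓  (c4,s1) ✗  (c4,s4) ✓  (c5,s8) ✓  (c5,s9) ✓  (c6,s1) ✗  (c6,s5) ✓  (c6,s6) ✓
Counterexamples (restrictor pairs failing the scope): 5.

5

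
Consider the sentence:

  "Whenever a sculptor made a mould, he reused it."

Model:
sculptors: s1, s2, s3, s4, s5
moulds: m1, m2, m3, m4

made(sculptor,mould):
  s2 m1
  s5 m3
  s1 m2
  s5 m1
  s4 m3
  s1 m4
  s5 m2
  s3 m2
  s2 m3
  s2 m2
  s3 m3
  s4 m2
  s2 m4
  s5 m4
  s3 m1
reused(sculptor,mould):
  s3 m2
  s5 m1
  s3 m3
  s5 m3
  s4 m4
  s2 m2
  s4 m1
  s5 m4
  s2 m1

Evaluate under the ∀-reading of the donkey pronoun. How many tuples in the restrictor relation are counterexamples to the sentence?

"it" takes "a mould" as antecedent — a donkey pronoun bound across the clause boundary.
Strong reading: for every (s,m) with made(s,m), reused(s,m).
Restrictor pairs: (s1,m2) ✗  (s1,m4) ✗  (s2,m1) ✓  (s2,m2) ✓  (s2,m3) ✗  (s2,m4) ✗  (s3,m1) ✗  (s3,m2) ✓  (s3,m3) ✓  (s4,m2) ✗  (s4,m3) ✗  (s5,m1) ✓  (s5,m2) ✗  (s5,m3) ✓  (s5,m4) ✓
Counterexamples (restrictor pairs failing the scope): 8.

8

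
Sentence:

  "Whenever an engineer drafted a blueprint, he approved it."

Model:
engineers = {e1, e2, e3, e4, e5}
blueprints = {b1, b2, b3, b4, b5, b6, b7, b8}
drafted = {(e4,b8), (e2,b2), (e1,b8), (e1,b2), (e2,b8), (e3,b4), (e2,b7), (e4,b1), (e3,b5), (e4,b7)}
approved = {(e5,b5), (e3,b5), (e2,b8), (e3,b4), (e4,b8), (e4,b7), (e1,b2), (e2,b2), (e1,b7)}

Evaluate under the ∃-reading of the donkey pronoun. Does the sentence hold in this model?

"it" takes "a blueprint" as antecedent — a donkey pronoun bound across the clause boundary.
Weak reading: every engineer e with some drafted-blueprint has at least one drafted-blueprint b such that approved(e,b).
Per engineer: e1:✓  e2:✓  e3:✓  e4:✓
Every engineer in the restrictor has a witness.

True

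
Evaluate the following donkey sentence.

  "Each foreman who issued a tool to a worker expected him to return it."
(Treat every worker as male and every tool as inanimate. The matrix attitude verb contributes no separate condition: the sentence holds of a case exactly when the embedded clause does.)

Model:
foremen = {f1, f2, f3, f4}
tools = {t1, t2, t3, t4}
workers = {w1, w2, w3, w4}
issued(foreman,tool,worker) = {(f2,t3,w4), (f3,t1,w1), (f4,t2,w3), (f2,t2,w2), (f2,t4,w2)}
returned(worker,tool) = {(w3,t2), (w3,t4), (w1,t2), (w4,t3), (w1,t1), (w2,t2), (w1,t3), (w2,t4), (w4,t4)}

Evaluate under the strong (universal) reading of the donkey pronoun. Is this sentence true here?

"him" takes "a worker" as antecedent and "it" takes "a tool"; both are donkey pronouns co-varying with the restrictor.
Strong reading: for every (f,t,w) with issued(f,t,w), returned(w,t).
Restrictor triples: (f2,t2,w2)→returned(w2,t2) ✓  (f2,t3,w4)→returned(w4,t3) ✓  (f2,t4,w2)→returned(w2,t4) ✓  (f3,t1,w1)→returned(w1,t1) ✓  (f4,t2,w3)→returned(w3,t2) ✓
Every restrictor triple satisfies the scope.

True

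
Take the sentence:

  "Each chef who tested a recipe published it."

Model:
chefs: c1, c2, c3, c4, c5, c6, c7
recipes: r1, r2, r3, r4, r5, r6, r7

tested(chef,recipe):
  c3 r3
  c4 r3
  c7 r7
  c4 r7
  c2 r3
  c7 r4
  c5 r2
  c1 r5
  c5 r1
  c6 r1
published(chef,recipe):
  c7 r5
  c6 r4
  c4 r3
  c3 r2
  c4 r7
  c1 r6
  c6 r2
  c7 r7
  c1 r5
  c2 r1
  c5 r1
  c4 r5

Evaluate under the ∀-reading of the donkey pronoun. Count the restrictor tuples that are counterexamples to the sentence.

"it" takes "a recipe" as antecedent — a donkey pronoun bound across the clause boundary.
Strong reading: for every (c,r) with tested(c,r), published(c,r).
Restrictor pairs: (c1,r5) ✓  (c2,r3) ✗  (c3,r3) ✗  (c4,r3) ✓  (c4,r7) ✓  (c5,r1) ✓  (c5,r2) ✗  (c6,r1) ✗  (c7,r4) ✗  (c7,r7) ✓
Counterexamples (restrictor pairs failing the scope): 5.

5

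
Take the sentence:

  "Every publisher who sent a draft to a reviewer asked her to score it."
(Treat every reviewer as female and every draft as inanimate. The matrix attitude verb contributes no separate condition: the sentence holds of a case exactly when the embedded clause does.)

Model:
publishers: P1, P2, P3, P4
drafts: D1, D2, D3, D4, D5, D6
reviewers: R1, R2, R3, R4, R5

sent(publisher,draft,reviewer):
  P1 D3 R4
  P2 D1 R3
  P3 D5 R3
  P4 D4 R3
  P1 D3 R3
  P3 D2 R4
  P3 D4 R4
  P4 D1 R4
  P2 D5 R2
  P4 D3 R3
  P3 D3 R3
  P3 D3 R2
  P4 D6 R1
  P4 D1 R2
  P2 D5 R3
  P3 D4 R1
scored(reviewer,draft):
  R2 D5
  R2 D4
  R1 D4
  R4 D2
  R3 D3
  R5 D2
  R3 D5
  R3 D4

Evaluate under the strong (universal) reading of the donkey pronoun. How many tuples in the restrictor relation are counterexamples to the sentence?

"her" takes "a reviewer" as antecedent and "it" takes "a draft"; both are donkey pronouns co-varying with the restrictor.
Strong reading: for every (p,d,r) with sent(p,d,r), scored(r,d).
Restrictor triples: (P1,D3,R3)→scored(R3,D3) ✓  (P1,D3,R4)→scored(R4,D3) ✗  (P2,D1,R3)→scored(R3,D1) ✗  (P2,D5,R2)→scored(R2,D5) ✓  (P2,D5,R3)→scored(R3,D5) ✓  (P3,D2,R4)→scored(R4,D2) ✓  (P3,D3,R2)→scored(R2,D3) ✗  (P3,D3,R3)→scored(R3,D3) ✓  (P3,D4,R1)→scored(R1,D4) ✓  (P3,D4,R4)→scored(R4,D4) ✗  (P3,D5,R3)→scored(R3,D5) ✓  (P4,D1,R2)→scored(R2,D1) ✗  (P4,D1,R4)→scored(R4,D1) ✗  (P4,D3,R3)→scored(R3,D3) ✓  (P4,D4,R3)→scored(R3,D4) ✓  (P4,D6,R1)→scored(R1,D6) ✗
Counterexamples (restrictor triples failing the scope): 7.

7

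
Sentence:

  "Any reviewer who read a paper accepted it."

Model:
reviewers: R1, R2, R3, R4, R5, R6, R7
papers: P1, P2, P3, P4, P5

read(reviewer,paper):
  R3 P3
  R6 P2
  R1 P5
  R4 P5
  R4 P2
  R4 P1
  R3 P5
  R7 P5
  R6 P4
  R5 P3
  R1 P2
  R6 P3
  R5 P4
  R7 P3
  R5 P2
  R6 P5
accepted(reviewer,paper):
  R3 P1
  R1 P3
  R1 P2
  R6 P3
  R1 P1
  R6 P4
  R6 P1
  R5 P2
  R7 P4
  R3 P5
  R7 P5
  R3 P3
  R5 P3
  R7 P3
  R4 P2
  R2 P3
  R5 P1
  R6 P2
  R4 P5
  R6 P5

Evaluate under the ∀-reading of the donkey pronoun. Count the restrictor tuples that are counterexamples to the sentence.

3

"it" takes "a paper" as antecedent — a donkey pronoun bound across the clause boundary.
Strong reading: for every (r,p) with read(r,p), accepted(r,p).
Restrictor pairs: (R1,P2) ✓  (R1,P5) ✗  (R3,P3) ✓  (R3,P5) ✓  (R4,P1) ✗  (R4,P2) ✓  (R4,P5) ✓  (R5,P2) ✓  (R5,P3) ✓  (R5,P4) ✗  (R6,P2) ✓  (R6,P3) ✓  (R6,P4) ✓  (R6,P5) ✓  (R7,P3) ✓  (R7,P5) ✓
Counterexamples (restrictor pairs failing the scope): 3.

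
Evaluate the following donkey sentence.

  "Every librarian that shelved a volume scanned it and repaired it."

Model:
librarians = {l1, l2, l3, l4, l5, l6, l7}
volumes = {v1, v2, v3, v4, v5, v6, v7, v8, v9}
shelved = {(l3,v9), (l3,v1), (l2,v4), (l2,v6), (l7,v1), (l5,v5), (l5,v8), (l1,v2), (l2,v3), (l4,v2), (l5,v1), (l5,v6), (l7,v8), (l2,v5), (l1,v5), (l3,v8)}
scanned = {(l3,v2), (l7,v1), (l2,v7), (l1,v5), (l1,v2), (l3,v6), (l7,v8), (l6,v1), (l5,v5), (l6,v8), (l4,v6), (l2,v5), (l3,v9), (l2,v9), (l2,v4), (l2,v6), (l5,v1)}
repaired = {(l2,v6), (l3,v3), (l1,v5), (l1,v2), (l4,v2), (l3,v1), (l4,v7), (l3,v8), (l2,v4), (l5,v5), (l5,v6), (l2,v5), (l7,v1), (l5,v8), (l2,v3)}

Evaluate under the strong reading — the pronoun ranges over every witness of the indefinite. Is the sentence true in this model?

False

"it" takes "a volume" as antecedent — a donkey pronoun bound across the clause boundary.
Strong reading: for every (l,v) with shelved(l,v), scanned(l,v) ∧ repaired(l,v).
Restrictor pairs: (l1,v2) ✓  (l1,v5) ✓  (l2,v3) ✗  (l2,v4) ✓  (l2,v5) ✓  (l2,v6) ✓  (l3,v1) ✗  (l3,v8) ✗  (l3,v9) ✗  (l4,v2) ✗  (l5,v1) ✗  (l5,v5) ✓  (l5,v6) ✗  (l5,v8) ✗  (l7,v1) ✓  (l7,v8) ✗
Counterexample: (l2,v3) is in shelved but fails the scope.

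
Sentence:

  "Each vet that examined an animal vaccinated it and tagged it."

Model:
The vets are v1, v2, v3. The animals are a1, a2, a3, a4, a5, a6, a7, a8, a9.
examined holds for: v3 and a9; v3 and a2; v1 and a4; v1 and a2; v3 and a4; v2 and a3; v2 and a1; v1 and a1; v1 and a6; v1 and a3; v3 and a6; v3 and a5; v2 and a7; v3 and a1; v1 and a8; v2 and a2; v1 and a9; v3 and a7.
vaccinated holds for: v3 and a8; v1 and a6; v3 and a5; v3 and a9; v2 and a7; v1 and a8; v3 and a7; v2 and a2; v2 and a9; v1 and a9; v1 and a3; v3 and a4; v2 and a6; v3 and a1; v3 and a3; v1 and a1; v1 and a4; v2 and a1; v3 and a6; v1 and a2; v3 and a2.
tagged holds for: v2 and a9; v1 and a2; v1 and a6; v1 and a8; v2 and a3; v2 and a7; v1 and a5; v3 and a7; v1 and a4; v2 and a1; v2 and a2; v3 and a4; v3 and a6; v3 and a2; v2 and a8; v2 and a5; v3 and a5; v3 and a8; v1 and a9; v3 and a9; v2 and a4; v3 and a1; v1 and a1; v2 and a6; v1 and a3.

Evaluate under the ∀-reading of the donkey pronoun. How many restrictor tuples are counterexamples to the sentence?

"it" takes "an animal" as antecedent — a donkey pronoun bound across the clause boundary.
Strong reading: for every (v,a) with examined(v,a), vaccinated(v,a) ∧ tagged(v,a).
Restrictor pairs: (v1,a1) ✓  (v1,a2) ✓  (v1,a3) ✓  (v1,a4) ✓  (v1,a6) ✓  (v1,a8) ✓  (v1,a9) ✓  (v2,a1) ✓  (v2,a2) ✓  (v2,a3) ✗  (v2,a7) ✓  (v3,a1) ✓  (v3,a2) ✓  (v3,a4) ✓  (v3,a5) ✓  (v3,a6) ✓  (v3,a7) ✓  (v3,a9) ✓
Counterexamples (restrictor pairs failing the scope): 1.

1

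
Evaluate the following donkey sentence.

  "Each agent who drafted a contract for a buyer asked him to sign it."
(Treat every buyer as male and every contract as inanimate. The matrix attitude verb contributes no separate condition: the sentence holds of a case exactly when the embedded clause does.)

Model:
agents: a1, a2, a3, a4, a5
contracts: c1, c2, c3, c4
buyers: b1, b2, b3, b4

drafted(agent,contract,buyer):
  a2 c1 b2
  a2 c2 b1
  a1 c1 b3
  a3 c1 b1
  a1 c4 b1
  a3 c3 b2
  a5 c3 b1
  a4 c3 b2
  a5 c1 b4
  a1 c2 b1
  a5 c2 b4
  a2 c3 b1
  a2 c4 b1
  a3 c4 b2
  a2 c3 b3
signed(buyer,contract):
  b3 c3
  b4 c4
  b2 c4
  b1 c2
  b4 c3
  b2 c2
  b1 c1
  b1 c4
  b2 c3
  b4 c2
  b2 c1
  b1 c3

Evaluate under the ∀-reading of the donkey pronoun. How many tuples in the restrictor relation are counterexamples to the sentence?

"him" takes "a buyer" as antecedent and "it" takes "a contract"; both are donkey pronouns co-varying with the restrictor.
Strong reading: for every (a,c,b) with drafted(a,c,b), signed(b,c).
Restrictor triples: (a1,c1,b3)→signed(b3,c1) ✗  (a1,c2,b1)→signed(b1,c2) ✓  (a1,c4,b1)→signed(b1,c4) ✓  (a2,c1,b2)→signed(b2,c1) ✓  (a2,c2,b1)→signed(b1,c2) ✓  (a2,c3,b1)→signed(b1,c3) ✓  (a2,c3,b3)→signed(b3,c3) ✓  (a2,c4,b1)→signed(b1,c4) ✓  (a3,c1,b1)→signed(b1,c1) ✓  (a3,c3,b2)→signed(b2,c3) ✓  (a3,c4,b2)→signed(b2,c4) ✓  (a4,c3,b2)→signed(b2,c3) ✓  (a5,c1,b4)→signed(b4,c1) ✗  (a5,c2,b4)→signed(b4,c2) ✓  (a5,c3,b1)→signed(b1,c3) ✓
Counterexamples (restrictor triples failing the scope): 2.

2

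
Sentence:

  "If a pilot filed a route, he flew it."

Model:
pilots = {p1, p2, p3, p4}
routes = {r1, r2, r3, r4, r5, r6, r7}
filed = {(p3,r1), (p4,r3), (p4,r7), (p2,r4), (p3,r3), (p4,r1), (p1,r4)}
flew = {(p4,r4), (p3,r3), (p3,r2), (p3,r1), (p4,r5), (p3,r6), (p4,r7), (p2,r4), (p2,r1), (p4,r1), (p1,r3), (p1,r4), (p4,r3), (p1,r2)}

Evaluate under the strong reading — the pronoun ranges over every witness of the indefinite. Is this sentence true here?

True

"it" takes "a route" as antecedent — a donkey pronoun bound across the clause boundary.
Strong reading: for every (p,r) with filed(p,r), flew(p,r).
Restrictor pairs: (p1,r4) ✓  (p2,r4) ✓  (p3,r1) ✓  (p3,r3) ✓  (p4,r1) ✓  (p4,r3) ✓  (p4,r7) ✓
Every restrictor pair satisfies the scope.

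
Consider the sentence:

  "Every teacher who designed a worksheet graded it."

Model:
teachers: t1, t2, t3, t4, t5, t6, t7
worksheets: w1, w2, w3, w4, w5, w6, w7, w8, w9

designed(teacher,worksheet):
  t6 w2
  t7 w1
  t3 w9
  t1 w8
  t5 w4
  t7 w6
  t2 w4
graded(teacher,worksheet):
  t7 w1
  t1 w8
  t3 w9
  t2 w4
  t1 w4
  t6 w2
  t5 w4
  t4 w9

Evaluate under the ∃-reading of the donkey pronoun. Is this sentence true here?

True

"it" takes "a worksheet" as antecedent — a donkey pronoun bound across the clause boundary.
Weak reading: every teacher t with some designed-worksheet has at least one designed-worksheet w such that graded(t,w).
Per teacher: t1:✓  t2:✓  t3:✓  t5:✓  t6:✓  t7:✓
Every teacher in the restrictor has a witness.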